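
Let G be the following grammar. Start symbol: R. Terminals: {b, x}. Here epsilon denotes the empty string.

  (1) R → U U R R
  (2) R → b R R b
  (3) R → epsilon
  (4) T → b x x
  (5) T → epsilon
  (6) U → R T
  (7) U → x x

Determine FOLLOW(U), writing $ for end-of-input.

FIRST(T): from T→b x x we get {b}; from T→epsilon we get {epsilon}. So FIRST(T) = {epsilon, b}.
FIRST(R): from R→U U R R we get {epsilon, b, x}; from R→b R R b we get {b}; from R→epsilon we get {epsilon}. So FIRST(R) = {epsilon, b, x}.
FIRST(U): from U→R T we get {epsilon, b, x}; from U→x x we get {x}. So FIRST(U) = {epsilon, b, x}.
FOLLOW(R) includes $ since R is the start symbol.
FOLLOW(R): in R→U U R R (occurrence 1), R is followed by R with FIRST {epsilon, b, x}; in R→U U R R (occurrence 1), the suffix after R is nullable (adds nothing new); in R→U U R R (occurrence 2), the suffix after R is empty (adds nothing new); in R→b R R b (occurrence 1), R is followed by R b with FIRST {b, x}; in R→b R R b (occurrence 2), R is followed by b with FIRST {b}; in U→R T, R is followed by T with FIRST {epsilon, b}; in U→R T, the suffix after R is nullable, so FOLLOW(R) ⊇ FOLLOW(U) = {$, b, x}. Thus FOLLOW(R) = {$, b, x}.
FOLLOW(U): in R→U U R R (occurrence 1), U is followed by U R R with FIRST {epsilon, b, x}; in R→U U R R (occurrence 1), the suffix after U is nullable, so FOLLOW(U) ⊇ FOLLOW(R) = {$, b, x}; in R→U U R R (occurrence 2), U is followed by R R with FIRST {epsilon, b, x}; in R→U U R R (occurrence 2), the suffix after U is nullable, so FOLLOW(U) ⊇ FOLLOW(R) = {$, b, x}. Thus FOLLOW(U) = {$, b, x}.
FOLLOW(T): in U→R T, the suffix after T is empty, so FOLLOW(T) ⊇ FOLLOW(U) = {$, b, x}. Thus FOLLOW(T) = {$, b, x}.

{$, b, x}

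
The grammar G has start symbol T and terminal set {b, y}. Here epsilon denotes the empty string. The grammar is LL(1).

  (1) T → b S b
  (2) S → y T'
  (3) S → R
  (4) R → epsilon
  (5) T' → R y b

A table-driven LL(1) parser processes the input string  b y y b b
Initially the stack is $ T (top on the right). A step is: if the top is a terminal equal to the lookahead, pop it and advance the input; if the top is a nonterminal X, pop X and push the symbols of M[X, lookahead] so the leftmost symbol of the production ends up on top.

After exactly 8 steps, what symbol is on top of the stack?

     Stack      Input        Action
  1  $ T        b y y b b $  expand T → b S b
  2  $ b S b    b y y b b $  match b
  3  $ b S      y y b b $    expand S → y T'
  4  $ b T' y   y y b b $    match y
  5  $ b T'     y b b $      expand T' → R y b
  6  $ b b y R  y b b $      expand R → epsilon
  7  $ b b y    y b b $      match y
  8  $ b b      b b $        match b
Stack after step 8: $ b (top = b).

b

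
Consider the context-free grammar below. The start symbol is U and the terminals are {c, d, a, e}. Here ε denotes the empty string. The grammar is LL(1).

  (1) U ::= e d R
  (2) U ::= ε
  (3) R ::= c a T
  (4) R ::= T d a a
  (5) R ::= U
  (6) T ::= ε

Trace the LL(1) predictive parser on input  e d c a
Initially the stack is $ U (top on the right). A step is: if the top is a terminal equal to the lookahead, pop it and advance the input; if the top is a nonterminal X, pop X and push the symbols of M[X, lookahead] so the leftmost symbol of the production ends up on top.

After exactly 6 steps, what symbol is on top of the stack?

step 1: stack=$ U  input=e d c a $  — expand U ::= e d R
step 2: stack=$ R d e  input=e d c a $  — match e
step 3: stack=$ R d  input=d c a $  — match d
step 4: stack=$ R  input=c a $  — expand R ::= c a T
step 5: stack=$ T a c  input=c a $  — match c
step 6: stack=$ T a  input=a $  — match a
Stack after step 6: $ T (top = T).

T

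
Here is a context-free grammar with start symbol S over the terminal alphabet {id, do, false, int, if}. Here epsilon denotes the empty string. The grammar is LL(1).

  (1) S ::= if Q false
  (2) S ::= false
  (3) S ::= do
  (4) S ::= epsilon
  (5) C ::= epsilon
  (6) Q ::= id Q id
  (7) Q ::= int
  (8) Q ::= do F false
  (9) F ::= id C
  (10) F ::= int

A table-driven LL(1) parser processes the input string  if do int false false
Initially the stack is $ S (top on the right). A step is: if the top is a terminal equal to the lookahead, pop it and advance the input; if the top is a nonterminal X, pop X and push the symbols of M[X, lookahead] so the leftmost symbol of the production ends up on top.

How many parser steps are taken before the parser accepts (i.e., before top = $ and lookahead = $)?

8

step 1: stack=$ S  input=if do int false false $  — expand S ::= if Q false
step 2: stack=$ false Q if  input=if do int false false $  — match if
step 3: stack=$ false Q  input=do int false false $  — expand Q ::= do F false
step 4: stack=$ false false F do  input=do int false false $  — match do
step 5: stack=$ false false F  input=int false false $  — expand F ::= int
step 6: stack=$ false false int  input=int false false $  — match int
step 7: stack=$ false false  input=false false $  — match false
step 8: stack=$ false  input=false $  — match false
Accept reached after 8 steps.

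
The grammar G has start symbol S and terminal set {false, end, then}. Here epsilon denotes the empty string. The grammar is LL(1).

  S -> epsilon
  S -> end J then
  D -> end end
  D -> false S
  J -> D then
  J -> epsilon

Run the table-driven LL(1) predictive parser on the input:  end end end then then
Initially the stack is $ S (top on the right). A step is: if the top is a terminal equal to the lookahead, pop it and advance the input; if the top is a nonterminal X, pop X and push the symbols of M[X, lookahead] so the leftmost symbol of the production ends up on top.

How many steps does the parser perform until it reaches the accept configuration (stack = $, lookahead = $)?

     Stack                Input                    Action
  1  $ S                  end end end then then $  expand S -> end J then
  2  $ then J end         end end end then then $  match end
  3  $ then J             end end then then $      expand J -> D then
  4  $ then then D        end end then then $      expand D -> end end
  5  $ then then end end  end end then then $      match end
  6  $ then then end      end then then $          match end
  7  $ then then          then then $              match then
  8  $ then               then $                   match then
Accept reached after 8 steps.

8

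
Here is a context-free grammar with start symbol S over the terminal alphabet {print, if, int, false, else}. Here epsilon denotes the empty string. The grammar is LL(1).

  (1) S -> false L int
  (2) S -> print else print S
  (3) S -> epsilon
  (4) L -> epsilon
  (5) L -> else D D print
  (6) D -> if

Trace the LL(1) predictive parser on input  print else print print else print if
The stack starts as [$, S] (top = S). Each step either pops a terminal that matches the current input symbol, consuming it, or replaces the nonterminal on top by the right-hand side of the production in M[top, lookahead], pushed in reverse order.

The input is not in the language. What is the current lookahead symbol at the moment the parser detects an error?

if

     Stack                 Input                                   Action
  1  $ S                   print else print print else print if $  expand S -> print else print S
  2  $ S print else print  print else print print else print if $  match print
  3  $ S print else        else print print else print if $        match else
  4  $ S print             print print else print if $             match print
  5  $ S                   print else print if $                   expand S -> print else print S
  6  $ S print else print  print else print if $                   match print
  7  $ S print else        else print if $                         match else
  8  $ S print             print if $                              match print
  9  $ S                   if $                                    error: M[S, if] is empty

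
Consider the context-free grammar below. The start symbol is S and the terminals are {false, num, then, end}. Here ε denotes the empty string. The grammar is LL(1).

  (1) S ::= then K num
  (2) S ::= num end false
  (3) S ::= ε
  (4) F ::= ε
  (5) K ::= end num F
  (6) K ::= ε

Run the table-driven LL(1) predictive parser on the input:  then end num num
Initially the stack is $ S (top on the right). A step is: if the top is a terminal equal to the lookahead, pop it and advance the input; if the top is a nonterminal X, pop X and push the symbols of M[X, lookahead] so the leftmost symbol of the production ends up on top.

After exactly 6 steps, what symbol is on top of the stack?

num

step 1: stack=$ S  input=then end num num $  — expand S ::= then K num
step 2: stack=$ num K then  input=then end num num $  — match then
step 3: stack=$ num K  input=end num num $  — expand K ::= end num F
step 4: stack=$ num F num end  input=end num num $  — match end
step 5: stack=$ num F num  input=num num $  — match num
step 6: stack=$ num F  input=num $  — expand F ::= ε
Stack after step 6: $ num (top = num).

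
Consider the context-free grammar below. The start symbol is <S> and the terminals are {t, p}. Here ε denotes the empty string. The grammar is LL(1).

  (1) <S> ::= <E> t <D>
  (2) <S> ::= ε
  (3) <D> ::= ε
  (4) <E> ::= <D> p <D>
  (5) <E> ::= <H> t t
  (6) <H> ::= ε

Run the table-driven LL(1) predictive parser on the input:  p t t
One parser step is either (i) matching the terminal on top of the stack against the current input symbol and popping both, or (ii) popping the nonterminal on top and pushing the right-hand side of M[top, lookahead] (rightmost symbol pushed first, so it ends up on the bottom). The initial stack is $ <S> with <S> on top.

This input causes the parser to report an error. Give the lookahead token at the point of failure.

t

     Stack              Input    Action
  1  $ <S>              p t t $  expand <S> ::= <E> t <D>
  2  $ <D> t <E>        p t t $  expand <E> ::= <D> p <D>
  3  $ <D> t <D> p <D>  p t t $  expand <D> ::= ε
  4  $ <D> t <D> p      p t t $  match p
  5  $ <D> t <D>        t t $    expand <D> ::= ε
  6  $ <D> t            t t $    match t
  7  $ <D>              t $      expand <D> ::= ε
  8  $                  t $      error: stack empty but input remains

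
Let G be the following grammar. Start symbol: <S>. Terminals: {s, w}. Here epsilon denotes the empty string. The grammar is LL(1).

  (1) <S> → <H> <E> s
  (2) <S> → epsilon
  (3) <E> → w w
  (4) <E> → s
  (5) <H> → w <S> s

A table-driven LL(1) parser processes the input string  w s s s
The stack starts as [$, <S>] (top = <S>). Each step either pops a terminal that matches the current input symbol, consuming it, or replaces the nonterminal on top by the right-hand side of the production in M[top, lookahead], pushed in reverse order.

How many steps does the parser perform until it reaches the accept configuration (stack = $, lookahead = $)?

     Stack            Input      Action
  1  $ <S>            w s s s $  expand <S> → <H> <E> s
  2  $ s <E> <H>      w s s s $  expand <H> → w <S> s
  3  $ s <E> s <S> w  w s s s $  match w
  4  $ s <E> s <S>    s s s $    expand <S> → epsilon
  5  $ s <E> s        s s s $    match s
  6  $ s <E>          s s $      expand <E> → s
  7  $ s s            s s $      match s
  8  $ s              s $        match s
Accept reached after 8 steps.

8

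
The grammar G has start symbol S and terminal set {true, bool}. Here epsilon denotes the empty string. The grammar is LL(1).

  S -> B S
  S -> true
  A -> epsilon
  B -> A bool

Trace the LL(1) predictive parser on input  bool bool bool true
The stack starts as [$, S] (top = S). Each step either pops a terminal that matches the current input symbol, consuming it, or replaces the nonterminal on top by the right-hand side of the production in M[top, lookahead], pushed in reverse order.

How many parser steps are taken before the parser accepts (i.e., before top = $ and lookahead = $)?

      Stack       Input                  Action
   1  $ S         bool bool bool true $  expand S -> B S
   2  $ S B       bool bool bool true $  expand B -> A bool
   3  $ S bool A  bool bool bool true $  expand A -> epsilon
   4  $ S bool    bool bool bool true $  match bool
   5  $ S         bool bool true $       expand S -> B S
   6  $ S B       bool bool true $       expand B -> A bool
   7  $ S bool A  bool bool true $       expand A -> epsilon
   8  $ S bool    bool bool true $       match bool
   9  $ S         bool true $            expand S -> B S
  10  $ S B       bool true $            expand B -> A bool
  11  $ S bool A  bool true $            expand A -> epsilon
  12  $ S bool    bool true $            match bool
  13  $ S         true $                 expand S -> true
  14  $ true      true $                 match true
Accept reached after 14 steps.

14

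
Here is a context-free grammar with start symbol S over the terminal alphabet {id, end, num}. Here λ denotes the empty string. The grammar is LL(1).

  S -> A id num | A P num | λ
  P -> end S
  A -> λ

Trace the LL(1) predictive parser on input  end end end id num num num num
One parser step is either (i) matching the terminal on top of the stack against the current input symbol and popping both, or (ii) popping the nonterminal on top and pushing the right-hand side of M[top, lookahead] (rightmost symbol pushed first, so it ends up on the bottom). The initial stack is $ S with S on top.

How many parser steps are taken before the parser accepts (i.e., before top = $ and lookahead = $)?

19

      Stack                   Input                             Action
   1  $ S                     end end end id num num num num $  expand S -> A P num
   2  $ num P A               end end end id num num num num $  expand A -> λ
   3  $ num P                 end end end id num num num num $  expand P -> end S
   4  $ num S end             end end end id num num num num $  match end
   5  $ num S                 end end id num num num num $      expand S -> A P num
   6  $ num num P A           end end id num num num num $      expand A -> λ
   7  $ num num P             end end id num num num num $      expand P -> end S
   8  $ num num S end         end end id num num num num $      match end
   9  $ num num S             end id num num num num $          expand S -> A P num
  10  $ num num num P A       end id num num num num $          expand A -> λ
  11  $ num num num P         end id num num num num $          expand P -> end S
  12  $ num num num S end     end id num num num num $          match end
  13  $ num num num S         id num num num num $              expand S -> A id num
  14  $ num num num num id A  id num num num num $              expand A -> λ
  15  $ num num num num id    id num num num num $              match id
  16  $ num num num num       num num num num $                 match num
  17  $ num num num           num num num $                     match num
  18  $ num num               num num $                         match num
  19  $ num                   num $                             match num
Accept reached after 19 steps.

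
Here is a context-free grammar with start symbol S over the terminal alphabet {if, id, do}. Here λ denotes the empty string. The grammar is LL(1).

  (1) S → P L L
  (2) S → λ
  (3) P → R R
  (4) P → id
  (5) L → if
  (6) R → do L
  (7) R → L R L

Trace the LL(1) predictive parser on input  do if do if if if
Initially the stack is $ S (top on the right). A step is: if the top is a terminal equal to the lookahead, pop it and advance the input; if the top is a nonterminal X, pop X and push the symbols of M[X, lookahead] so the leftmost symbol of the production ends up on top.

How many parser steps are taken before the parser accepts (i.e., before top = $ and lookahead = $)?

14

step 1: stack=$ S  input=do if do if if if $  — expand S → P L L
step 2: stack=$ L L P  input=do if do if if if $  — expand P → R R
step 3: stack=$ L L R R  input=do if do if if if $  — expand R → do L
step 4: stack=$ L L R L do  input=do if do if if if $  — match do
step 5: stack=$ L L R L  input=if do if if if $  — expand L → if
step 6: stack=$ L L R if  input=if do if if if $  — match if
step 7: stack=$ L L R  input=do if if if $  — expand R → do L
step 8: stack=$ L L L do  input=do if if if $  — match do
step 9: stack=$ L L L  input=if if if $  — expand L → if
step 10: stack=$ L L if  input=if if if $  — match if
step 11: stack=$ L L  input=if if $  — expand L → if
step 12: stack=$ L if  input=if if $  — match if
step 13: stack=$ L  input=if $  — expand L → if
step 14: stack=$ if  input=if $  — match if
Accept reached after 14 steps.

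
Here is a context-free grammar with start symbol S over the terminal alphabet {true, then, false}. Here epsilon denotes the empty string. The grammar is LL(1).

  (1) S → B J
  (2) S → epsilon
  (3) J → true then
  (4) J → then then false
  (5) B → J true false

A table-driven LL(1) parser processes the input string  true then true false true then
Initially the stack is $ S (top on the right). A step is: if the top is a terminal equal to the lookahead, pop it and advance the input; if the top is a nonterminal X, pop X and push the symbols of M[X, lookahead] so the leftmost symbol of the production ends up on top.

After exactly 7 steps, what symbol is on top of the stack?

J

     Stack                     Input                             Action
  1  $ S                       true then true false true then $  expand S → B J
  2  $ J B                     true then true false true then $  expand B → J true false
  3  $ J false true J          true then true false true then $  expand J → true then
  4  $ J false true then true  true then true false true then $  match true
  5  $ J false true then       then true false true then $       match then
  6  $ J false true            true false true then $            match true
  7  $ J false                 false true then $                 match false
Stack after step 7: $ J (top = J).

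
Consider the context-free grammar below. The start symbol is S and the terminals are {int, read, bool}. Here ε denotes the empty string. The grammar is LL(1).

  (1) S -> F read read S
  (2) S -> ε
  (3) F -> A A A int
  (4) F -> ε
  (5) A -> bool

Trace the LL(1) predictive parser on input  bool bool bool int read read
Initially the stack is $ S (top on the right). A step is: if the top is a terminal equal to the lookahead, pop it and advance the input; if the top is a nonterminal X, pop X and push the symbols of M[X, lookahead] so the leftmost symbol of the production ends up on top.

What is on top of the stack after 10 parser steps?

read

      Stack                       Input                           Action
   1  $ S                         bool bool bool int read read $  expand S -> F read read S
   2  $ S read read F             bool bool bool int read read $  expand F -> A A A int
   3  $ S read read int A A A     bool bool bool int read read $  expand A -> bool
   4  $ S read read int A A bool  bool bool bool int read read $  match bool
   5  $ S read read int A A       bool bool int read read $       expand A -> bool
   6  $ S read read int A bool    bool bool int read read $       match bool
   7  $ S read read int A         bool int read read $            expand A -> bool
   8  $ S read read int bool      bool int read read $            match bool
   9  $ S read read int           int read read $                 match int
  10  $ S read read               read read $                     match read
Stack after step 10: $ S read (top = read).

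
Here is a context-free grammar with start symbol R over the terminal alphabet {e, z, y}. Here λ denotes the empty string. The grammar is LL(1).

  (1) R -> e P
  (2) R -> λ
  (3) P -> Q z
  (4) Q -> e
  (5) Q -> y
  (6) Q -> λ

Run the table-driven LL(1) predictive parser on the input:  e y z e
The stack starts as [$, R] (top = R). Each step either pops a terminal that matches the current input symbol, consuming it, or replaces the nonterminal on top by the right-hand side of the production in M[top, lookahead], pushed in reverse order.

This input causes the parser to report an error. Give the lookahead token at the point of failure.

step 1: stack=$ R  input=e y z e $  — expand R -> e P
step 2: stack=$ P e  input=e y z e $  — match e
step 3: stack=$ P  input=y z e $  — expand P -> Q z
step 4: stack=$ z Q  input=y z e $  — expand Q -> y
step 5: stack=$ z y  input=y z e $  — match y
step 6: stack=$ z  input=z e $  — match z
step 7: stack=$  input=e $  — error: stack empty but input remains

e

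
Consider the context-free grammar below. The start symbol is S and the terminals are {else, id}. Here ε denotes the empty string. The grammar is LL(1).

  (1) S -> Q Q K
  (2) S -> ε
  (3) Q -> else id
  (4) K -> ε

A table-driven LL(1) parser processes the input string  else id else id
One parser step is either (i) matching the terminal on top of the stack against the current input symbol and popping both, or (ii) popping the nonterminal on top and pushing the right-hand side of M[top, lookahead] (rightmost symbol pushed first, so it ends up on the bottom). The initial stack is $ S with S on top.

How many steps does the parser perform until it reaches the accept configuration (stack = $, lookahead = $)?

step 1: stack=$ S  input=else id else id $  — expand S -> Q Q K
step 2: stack=$ K Q Q  input=else id else id $  — expand Q -> else id
step 3: stack=$ K Q id else  input=else id else id $  — match else
step 4: stack=$ K Q id  input=id else id $  — match id
step 5: stack=$ K Q  input=else id $  — expand Q -> else id
step 6: stack=$ K id else  input=else id $  — match else
step 7: stack=$ K id  input=id $  — match id
step 8: stack=$ K  input=$  — expand K -> ε
Accept reached after 8 steps.

8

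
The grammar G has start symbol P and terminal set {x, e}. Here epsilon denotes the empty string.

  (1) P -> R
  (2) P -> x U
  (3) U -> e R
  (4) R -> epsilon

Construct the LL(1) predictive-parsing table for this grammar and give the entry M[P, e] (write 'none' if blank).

FIRST(U) = {e}
FIRST(R) = {epsilon}
FIRST(P) = {epsilon, x}  (via R)
FOLLOW(P) includes $ since P is the start symbol.
FOLLOW(P): P appears on no right-hand side. Thus FOLLOW(P) = {$}.
For P -> R: FIRST(R) = {epsilon}, so it goes in M[P, t] for t ∈ {}; since epsilon ∈ FIRST, also for every t ∈ FOLLOW(P) = {$}.
For P -> x U: FIRST(x U) = {x}, so it goes in M[P, t] for t ∈ {x}.
None of these place a production in M[P, e].

none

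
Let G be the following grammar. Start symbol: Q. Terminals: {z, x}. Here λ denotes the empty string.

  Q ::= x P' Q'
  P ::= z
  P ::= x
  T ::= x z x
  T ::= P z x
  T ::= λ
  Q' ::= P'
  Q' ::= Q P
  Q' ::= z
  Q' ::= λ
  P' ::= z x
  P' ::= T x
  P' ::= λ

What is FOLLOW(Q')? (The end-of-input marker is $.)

{$, x, z}

FIRST(Q): from Q::=x P' Q' we get {x}. So FIRST(Q) = {x}.
FIRST(P): from P::=z we get {z}; from P::=x we get {x}. So FIRST(P) = {x, z}.
FIRST(T): from T::=x z x we get {x}; from T::=P z x we get {x, z}; from T::=λ we get {λ}. So FIRST(T) = {λ, x, z}.
FIRST(P'): from P'::=z x we get {z}; from P'::=T x we get {x, z}; from P'::=λ we get {λ}. So FIRST(P') = {λ, x, z}.
FIRST(Q'): from Q'::=P' we get {λ, x, z}; from Q'::=Q P we get {x}; from Q'::=z we get {z}; from Q'::=λ we get {λ}. So FIRST(Q') = {λ, x, z}.
FOLLOW(Q) includes $ since Q is the start symbol.
FOLLOW(Q): in Q'::=Q P, Q is followed by P with FIRST {x, z}. Thus FOLLOW(Q) = {$, x, z}.
FOLLOW(T): in P'::=T x, T is followed by x with FIRST {x}. Thus FOLLOW(T) = {x}.
FOLLOW(Q'): in Q::=x P' Q', the suffix after Q' is empty, so FOLLOW(Q') ⊇ FOLLOW(Q) = {$, x, z}. Thus FOLLOW(Q') = {$, x, z}.
FOLLOW(P): in T::=P z x, P is followed by z x with FIRST {z}; in Q'::=Q P, the suffix after P is empty, so FOLLOW(P) ⊇ FOLLOW(Q') = {$, x, z}. Thus FOLLOW(P) = {$, x, z}.
FOLLOW(P'): in Q::=x P' Q', P' is followed by Q' with FIRST {λ, x, z}; in Q::=x P' Q', the suffix after P' is nullable, so FOLLOW(P') ⊇ FOLLOW(Q) = {$, x, z}; in Q'::=P', the suffix after P' is empty, so FOLLOW(P') ⊇ FOLLOW(Q') = {$, x, z}. Thus FOLLOW(P') = {$, x, z}.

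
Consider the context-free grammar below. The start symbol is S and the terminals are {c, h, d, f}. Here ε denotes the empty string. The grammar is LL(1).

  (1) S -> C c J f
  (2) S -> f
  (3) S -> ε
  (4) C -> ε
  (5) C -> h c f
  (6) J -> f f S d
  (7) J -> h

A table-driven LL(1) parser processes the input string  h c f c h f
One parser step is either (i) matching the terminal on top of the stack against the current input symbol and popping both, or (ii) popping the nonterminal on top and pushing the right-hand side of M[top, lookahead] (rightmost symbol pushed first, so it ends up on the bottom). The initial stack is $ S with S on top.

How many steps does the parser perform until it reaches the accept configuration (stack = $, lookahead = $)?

step 1: stack=$ S  input=h c f c h f $  — expand S -> C c J f
step 2: stack=$ f J c C  input=h c f c h f $  — expand C -> h c f
step 3: stack=$ f J c f c h  input=h c f c h f $  — match h
step 4: stack=$ f J c f c  input=c f c h f $  — match c
step 5: stack=$ f J c f  input=f c h f $  — match f
step 6: stack=$ f J c  input=c h f $  — match c
step 7: stack=$ f J  input=h f $  — expand J -> h
step 8: stack=$ f h  input=h f $  — match h
step 9: stack=$ f  input=f $  — match f
Accept reached after 9 steps.

9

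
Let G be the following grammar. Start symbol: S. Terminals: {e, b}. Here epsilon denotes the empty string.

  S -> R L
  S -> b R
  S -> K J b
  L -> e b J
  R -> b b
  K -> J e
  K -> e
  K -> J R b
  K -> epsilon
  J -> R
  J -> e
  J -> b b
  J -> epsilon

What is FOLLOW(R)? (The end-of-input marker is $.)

{$, b, e}

FIRST(L): from L->e b J we get {e}. So FIRST(L) = {e}.
FIRST(R): from R->b b we get {b}. So FIRST(R) = {b}.
FIRST(J): from J->R we get {b}; from J->e we get {e}; from J->b b we get {b}; from J->epsilon we get {epsilon}. So FIRST(J) = {epsilon, b, e}.
FIRST(K): from K->J e we get {b, e}; from K->e we get {e}; from K->J R b we get {b, e}; from K->epsilon we get {epsilon}. So FIRST(K) = {epsilon, b, e}.
FIRST(S): from S->R L we get {b}; from S->b R we get {b}; from S->K J b we get {b, e}. So FIRST(S) = {b, e}.
FOLLOW(S) includes $ since S is the start symbol.
FOLLOW(S): S appears on no right-hand side. Thus FOLLOW(S) = {$}.
FOLLOW(L): in S->R L, the suffix after L is empty, so FOLLOW(L) ⊇ FOLLOW(S) = {$}. Thus FOLLOW(L) = {$}.
FOLLOW(K): in S->K J b, K is followed by J b with FIRST {b, e}. Thus FOLLOW(K) = {b, e}.
FOLLOW(J): in S->K J b, J is followed by b with FIRST {b}; in L->e b J, the suffix after J is empty, so FOLLOW(J) ⊇ FOLLOW(L) = {$}; in K->J e, J is followed by e with FIRST {e}; in K->J R b, J is followed by R b with FIRST {b}. Thus FOLLOW(J) = {$, b, e}.
FOLLOW(R): in S->R L, R is followed by L with FIRST {e}; in S->b R, the suffix after R is empty, so FOLLOW(R) ⊇ FOLLOW(S) = {$}; in K->J R b, R is followed by b with FIRST {b}; in J->R, the suffix after R is empty, so FOLLOW(R) ⊇ FOLLOW(J) = {$, b, e}. Thus FOLLOW(R) = {$, b, e}.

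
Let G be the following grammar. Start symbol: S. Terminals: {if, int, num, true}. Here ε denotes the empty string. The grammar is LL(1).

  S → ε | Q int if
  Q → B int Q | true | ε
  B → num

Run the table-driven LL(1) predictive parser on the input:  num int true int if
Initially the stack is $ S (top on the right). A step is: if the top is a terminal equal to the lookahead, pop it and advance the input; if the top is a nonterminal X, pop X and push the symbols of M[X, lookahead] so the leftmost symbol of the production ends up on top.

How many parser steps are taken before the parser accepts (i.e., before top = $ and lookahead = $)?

step 1: stack=$ S  input=num int true int if $  — expand S → Q int if
step 2: stack=$ if int Q  input=num int true int if $  — expand Q → B int Q
step 3: stack=$ if int Q int B  input=num int true int if $  — expand B → num
step 4: stack=$ if int Q int num  input=num int true int if $  — match num
step 5: stack=$ if int Q int  input=int true int if $  — match int
step 6: stack=$ if int Q  input=true int if $  — expand Q → true
step 7: stack=$ if int true  input=true int if $  — match true
step 8: stack=$ if int  input=int if $  — match int
step 9: stack=$ if  input=if $  — match if
Accept reached after 9 steps.

9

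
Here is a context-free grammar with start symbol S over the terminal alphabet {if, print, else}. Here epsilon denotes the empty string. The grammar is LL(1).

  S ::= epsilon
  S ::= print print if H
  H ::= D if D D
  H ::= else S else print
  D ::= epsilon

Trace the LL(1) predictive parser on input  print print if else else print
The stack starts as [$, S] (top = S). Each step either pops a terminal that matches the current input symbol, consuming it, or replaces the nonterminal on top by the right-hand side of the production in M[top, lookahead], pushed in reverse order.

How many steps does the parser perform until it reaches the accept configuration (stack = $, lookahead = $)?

     Stack                Input                             Action
  1  $ S                  print print if else else print $  expand S ::= print print if H
  2  $ H if print print   print print if else else print $  match print
  3  $ H if print         print if else else print $        match print
  4  $ H if               if else else print $              match if
  5  $ H                  else else print $                 expand H ::= else S else print
  6  $ print else S else  else else print $                 match else
  7  $ print else S       else print $                      expand S ::= epsilon
  8  $ print else         else print $                      match else
  9  $ print              print $                           match print
Accept reached after 9 steps.

9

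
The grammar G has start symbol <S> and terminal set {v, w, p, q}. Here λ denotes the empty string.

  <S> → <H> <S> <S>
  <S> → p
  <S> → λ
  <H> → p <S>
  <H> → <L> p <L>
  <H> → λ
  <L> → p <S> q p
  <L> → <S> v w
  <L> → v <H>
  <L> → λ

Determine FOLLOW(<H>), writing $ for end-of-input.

FIRST(<S>): from <S>→<H> <S> <S> we get {λ, p, v}; from <S>→p we get {p}; from <S>→λ we get {λ}. So FIRST(<S>) = {λ, p, v}.
FIRST(<L>): from <L>→p <S> q p we get {p}; from <L>→<S> v w we get {p, v}; from <L>→v <H> we get {v}; from <L>→λ we get {λ}. So FIRST(<L>) = {λ, p, v}.
FIRST(<H>): from <H>→p <S> we get {p}; from <H>→<L> p <L> we get {p, v}; from <H>→λ we get {λ}. So FIRST(<H>) = {λ, p, v}.
FOLLOW(<S>) includes $ since <S> is the start symbol.
FOLLOW(<S>): in <S>→<H> <S> <S> (occurrence 1), <S> is followed by <S> with FIRST {λ, p, v}; in <S>→<H> <S> <S> (occurrence 1), the suffix after <S> is nullable (adds nothing new); in <S>→<H> <S> <S> (occurrence 2), the suffix after <S> is empty (adds nothing new); in <H>→p <S>, the suffix after <S> is empty, so FOLLOW(<S>) ⊇ FOLLOW(<H>) = {$, p, q, v}; in <L>→p <S> q p, <S> is followed by q p with FIRST {q}; in <L>→<S> v w, <S> is followed by v w with FIRST {v}. Thus FOLLOW(<S>) = {$, p, q, v}.
FOLLOW(<H>): in <S>→<H> <S> <S>, <H> is followed by <S> <S> with FIRST {λ, p, v}; in <S>→<H> <S> <S>, the suffix after <H> is nullable, so FOLLOW(<H>) ⊇ FOLLOW(<S>) = {$, p, q, v}; in <L>→v <H>, the suffix after <H> is empty, so FOLLOW(<H>) ⊇ FOLLOW(<L>) = {$, p, q, v}. Thus FOLLOW(<H>) = {$, p, q, v}.
FOLLOW(<L>): in <H>→<L> p <L> (occurrence 1), <L> is followed by p <L> with FIRST {p}; in <H>→<L> p <L> (occurrence 2), the suffix after <L> is empty, so FOLLOW(<L>) ⊇ FOLLOW(<H>) = {$, p, q, v}. Thus FOLLOW(<L>) = {$, p, q, v}.

{$, p, q, v}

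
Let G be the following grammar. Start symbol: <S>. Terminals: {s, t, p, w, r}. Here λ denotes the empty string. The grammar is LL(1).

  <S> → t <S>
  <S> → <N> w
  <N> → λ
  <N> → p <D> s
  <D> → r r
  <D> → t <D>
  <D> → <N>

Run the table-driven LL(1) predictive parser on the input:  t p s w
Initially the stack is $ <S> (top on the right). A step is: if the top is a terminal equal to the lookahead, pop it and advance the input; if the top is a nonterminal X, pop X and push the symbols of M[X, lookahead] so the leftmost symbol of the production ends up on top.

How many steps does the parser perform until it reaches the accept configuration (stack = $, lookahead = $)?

9

step 1: stack=$ <S>  input=t p s w $  — expand <S> → t <S>
step 2: stack=$ <S> t  input=t p s w $  — match t
step 3: stack=$ <S>  input=p s w $  — expand <S> → <N> w
step 4: stack=$ w <N>  input=p s w $  — expand <N> → p <D> s
step 5: stack=$ w s <D> p  input=p s w $  — match p
step 6: stack=$ w s <D>  input=s w $  — expand <D> → <N>
step 7: stack=$ w s <N>  input=s w $  — expand <N> → λ
step 8: stack=$ w s  input=s w $  — match s
step 9: stack=$ w  input=w $  — match w
Accept reached after 9 steps.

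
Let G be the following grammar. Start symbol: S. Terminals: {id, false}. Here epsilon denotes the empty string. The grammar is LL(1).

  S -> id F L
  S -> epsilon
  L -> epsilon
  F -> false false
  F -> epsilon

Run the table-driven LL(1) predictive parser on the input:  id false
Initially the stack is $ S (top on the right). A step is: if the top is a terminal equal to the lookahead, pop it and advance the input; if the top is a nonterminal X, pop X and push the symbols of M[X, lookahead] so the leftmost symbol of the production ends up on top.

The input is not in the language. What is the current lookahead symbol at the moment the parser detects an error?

step 1: stack=$ S  input=id false $  — expand S -> id F L
step 2: stack=$ L F id  input=id false $  — match id
step 3: stack=$ L F  input=false $  — expand F -> false false
step 4: stack=$ L false false  input=false $  — match false
step 5: stack=$ L false  input=$  — error: top is terminal false but lookahead is $

$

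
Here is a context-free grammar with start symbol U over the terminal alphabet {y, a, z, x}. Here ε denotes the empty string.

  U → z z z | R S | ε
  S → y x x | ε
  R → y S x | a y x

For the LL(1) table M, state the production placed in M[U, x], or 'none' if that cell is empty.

FIRST(S): from S→y x x we get {y}; from S→ε we get {ε}. So FIRST(S) = {ε, y}.
FIRST(R): from R→y S x we get {y}; from R→a y x we get {a}. So FIRST(R) = {a, y}.
FIRST(U): from U→z z z we get {z}; from U→R S we get {a, y}; from U→ε we get {ε}. So FIRST(U) = {ε, a, y, z}.
FOLLOW(U) includes $ since U is the start symbol.
FOLLOW(U): U appears on no right-hand side. Thus FOLLOW(U) = {$}.
For U → z z z: FIRST(z z z) = {z}, so it goes in M[U, t] for t ∈ {z}.
For U → R S: FIRST(R S) = {a, y}, so it goes in M[U, t] for t ∈ {a, y}.
For U → ε: FIRST(ε) = {ε}, so it goes in M[U, t] for t ∈ {}; since ε ∈ FIRST, also for every t ∈ FOLLOW(U) = {$}.
None of these place a production in M[U, x].

none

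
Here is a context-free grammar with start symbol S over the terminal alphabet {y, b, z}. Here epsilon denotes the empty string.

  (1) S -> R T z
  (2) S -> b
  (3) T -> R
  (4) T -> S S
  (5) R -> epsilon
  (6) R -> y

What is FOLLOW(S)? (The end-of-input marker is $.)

{$, b, y, z}

FIRST(R) = {epsilon, y}
FIRST(S) = {b, y, z}  (via R T z)
FIRST(T) = {epsilon, b, y, z}  (via R, S S)
FOLLOW(S) includes $ since S is the start symbol.
FOLLOW(T): in S->R T z, T is followed by z with FIRST {z}. Thus FOLLOW(T) = {z}.
FOLLOW(S): in T->S S (occurrence 1), S is followed by S with FIRST {b, y, z}; in T->S S (occurrence 2), the suffix after S is empty, so FOLLOW(S) ⊇ FOLLOW(T) = {z}. Thus FOLLOW(S) = {$, b, y, z}.
FOLLOW(R): in S->R T z, R is followed by T z with FIRST {b, y, z}; in T->R, the suffix after R is empty, so FOLLOW(R) ⊇ FOLLOW(T) = {z}. Thus FOLLOW(R) = {b, y, z}.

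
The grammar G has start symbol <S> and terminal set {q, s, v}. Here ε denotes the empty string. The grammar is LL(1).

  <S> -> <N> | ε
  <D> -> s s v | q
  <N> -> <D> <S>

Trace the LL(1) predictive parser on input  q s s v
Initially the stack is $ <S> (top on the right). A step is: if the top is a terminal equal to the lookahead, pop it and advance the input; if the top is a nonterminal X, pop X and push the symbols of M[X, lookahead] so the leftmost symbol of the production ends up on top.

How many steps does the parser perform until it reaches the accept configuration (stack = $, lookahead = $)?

11

      Stack        Input      Action
   1  $ <S>        q s s v $  expand <S> -> <N>
   2  $ <N>        q s s v $  expand <N> -> <D> <S>
   3  $ <S> <D>    q s s v $  expand <D> -> q
   4  $ <S> q      q s s v $  match q
   5  $ <S>        s s v $    expand <S> -> <N>
   6  $ <N>        s s v $    expand <N> -> <D> <S>
   7  $ <S> <D>    s s v $    expand <D> -> s s v
   8  $ <S> v s s  s s v $    match s
   9  $ <S> v s    s v $      match s
  10  $ <S> v      v $        match v
  11  $ <S>        $          expand <S> -> ε
Accept reached after 11 steps.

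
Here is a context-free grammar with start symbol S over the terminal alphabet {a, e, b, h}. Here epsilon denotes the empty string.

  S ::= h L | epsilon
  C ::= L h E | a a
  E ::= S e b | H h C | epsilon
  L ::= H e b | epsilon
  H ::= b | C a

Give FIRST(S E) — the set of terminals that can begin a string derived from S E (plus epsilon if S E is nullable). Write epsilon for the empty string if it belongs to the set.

FIRST(S): from S::=h L we get {h}; from S::=epsilon we get {epsilon}. So FIRST(S) = {epsilon, h}.
FIRST(C): from C::=L h E we get {a, b, h}; from C::=a a we get {a}. So FIRST(C) = {a, b, h}.
FIRST(H): from H::=b we get {b}; from H::=C a we get {a, b, h}. So FIRST(H) = {a, b, h}.
FIRST(E): from E::=S e b we get {e, h}; from E::=H h C we get {a, b, h}; from E::=epsilon we get {epsilon}. So FIRST(E) = {epsilon, a, b, e, h}.
FIRST(L): from L::=H e b we get {a, b, h}; from L::=epsilon we get {epsilon}. So FIRST(L) = {epsilon, a, b, h}.
FIRST(S E): take FIRST of each symbol in turn, carrying on past any symbol whose FIRST contains epsilon; result {epsilon, a, b, e, h}.

{epsilon, a, b, e, h}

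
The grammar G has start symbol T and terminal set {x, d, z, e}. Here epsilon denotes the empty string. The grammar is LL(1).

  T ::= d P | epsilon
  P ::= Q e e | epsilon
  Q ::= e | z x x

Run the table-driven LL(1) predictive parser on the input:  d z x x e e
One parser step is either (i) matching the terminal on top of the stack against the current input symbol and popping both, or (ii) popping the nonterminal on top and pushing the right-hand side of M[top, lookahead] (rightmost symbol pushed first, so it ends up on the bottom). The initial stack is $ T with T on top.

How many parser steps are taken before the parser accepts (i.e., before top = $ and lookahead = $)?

step 1: stack=$ T  input=d z x x e e $  — expand T ::= d P
step 2: stack=$ P d  input=d z x x e e $  — match d
step 3: stack=$ P  input=z x x e e $  — expand P ::= Q e e
step 4: stack=$ e e Q  input=z x x e e $  — expand Q ::= z x x
step 5: stack=$ e e x x z  input=z x x e e $  — match z
step 6: stack=$ e e x x  input=x x e e $  — match x
step 7: stack=$ e e x  input=x e e $  — match x
step 8: stack=$ e e  input=e e $  — match e
step 9: stack=$ e  input=e $  — match e
Accept reached after 9 steps.

9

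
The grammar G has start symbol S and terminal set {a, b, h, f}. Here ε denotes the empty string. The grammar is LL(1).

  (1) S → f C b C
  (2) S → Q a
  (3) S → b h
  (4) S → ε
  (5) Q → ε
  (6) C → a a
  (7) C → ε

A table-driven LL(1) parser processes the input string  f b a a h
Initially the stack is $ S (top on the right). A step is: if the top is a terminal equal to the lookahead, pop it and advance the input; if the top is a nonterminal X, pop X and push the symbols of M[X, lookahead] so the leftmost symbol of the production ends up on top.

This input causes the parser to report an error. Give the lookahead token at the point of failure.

step 1: stack=$ S  input=f b a a h $  — expand S → f C b C
step 2: stack=$ C b C f  input=f b a a h $  — match f
step 3: stack=$ C b C  input=b a a h $  — expand C → ε
step 4: stack=$ C b  input=b a a h $  — match b
step 5: stack=$ C  input=a a h $  — expand C → a a
step 6: stack=$ a a  input=a a h $  — match a
step 7: stack=$ a  input=a h $  — match a
step 8: stack=$  input=h $  — error: stack empty but input remains

h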